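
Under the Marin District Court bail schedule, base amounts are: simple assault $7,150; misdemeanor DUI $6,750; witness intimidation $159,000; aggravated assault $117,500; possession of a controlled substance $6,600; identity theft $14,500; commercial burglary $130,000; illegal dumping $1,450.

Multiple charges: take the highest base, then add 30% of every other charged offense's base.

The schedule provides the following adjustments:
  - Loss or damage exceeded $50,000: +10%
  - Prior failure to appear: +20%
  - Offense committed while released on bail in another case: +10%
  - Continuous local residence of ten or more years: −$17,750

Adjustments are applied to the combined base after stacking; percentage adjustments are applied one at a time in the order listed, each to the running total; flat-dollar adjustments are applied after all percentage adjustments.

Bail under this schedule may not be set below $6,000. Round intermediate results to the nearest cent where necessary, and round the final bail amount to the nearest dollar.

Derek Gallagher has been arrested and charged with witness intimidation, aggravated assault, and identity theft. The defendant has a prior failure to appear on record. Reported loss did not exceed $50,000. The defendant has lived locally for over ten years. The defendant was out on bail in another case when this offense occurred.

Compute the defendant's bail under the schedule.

$244,402

Base amounts from the schedule: witness intimidation $159,000; aggravated assault $117,500; identity theft $14,500.
Stacking rule: highest base plus 30% of each additional charge. Highest is witness intimidation at $159,000. Additional: $117,500 × 30% = $35,250; $14,500 × 30% = $4,350. Combined base = $159,000 + $39,600 = $198,600.
Prior failure to appear (+20%): $198,600 × 1.2 = $238,320.
Offense committed while released on bail in another case (+10%): $238,320 × 1.1 = $262,152.
Continuous local residence of ten or more years (−$17,750 flat): $262,152 − $17,750 = $244,402.
$244,402 is at or above the $6,000 minimum.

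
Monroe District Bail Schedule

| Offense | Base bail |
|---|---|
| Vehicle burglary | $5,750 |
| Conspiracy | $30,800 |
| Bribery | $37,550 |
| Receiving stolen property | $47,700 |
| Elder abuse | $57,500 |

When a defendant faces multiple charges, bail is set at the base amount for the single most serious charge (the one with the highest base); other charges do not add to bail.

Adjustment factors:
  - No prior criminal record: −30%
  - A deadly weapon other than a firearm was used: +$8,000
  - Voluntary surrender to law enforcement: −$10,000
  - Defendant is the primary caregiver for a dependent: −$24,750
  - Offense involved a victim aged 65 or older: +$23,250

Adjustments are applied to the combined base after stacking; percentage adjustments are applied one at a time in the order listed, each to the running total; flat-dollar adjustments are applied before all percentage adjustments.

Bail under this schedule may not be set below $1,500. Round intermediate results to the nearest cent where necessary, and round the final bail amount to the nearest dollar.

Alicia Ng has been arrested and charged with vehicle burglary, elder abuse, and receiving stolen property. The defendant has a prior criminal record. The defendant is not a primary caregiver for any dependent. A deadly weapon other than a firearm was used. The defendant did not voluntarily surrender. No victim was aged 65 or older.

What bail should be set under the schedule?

$65,500

Base amounts from the schedule: vehicle burglary $5,750; elder abuse $57,500; receiving stolen property $47,700.
Stacking rule: use the highest base only. Highest is elder abuse at $57,500. Combined base = $57,500.
A deadly weapon other than a firearm was used (+$8,000 flat): $57,500 + $8,000 = $65,500.
$65,500 is at or above the $1,500 minimum.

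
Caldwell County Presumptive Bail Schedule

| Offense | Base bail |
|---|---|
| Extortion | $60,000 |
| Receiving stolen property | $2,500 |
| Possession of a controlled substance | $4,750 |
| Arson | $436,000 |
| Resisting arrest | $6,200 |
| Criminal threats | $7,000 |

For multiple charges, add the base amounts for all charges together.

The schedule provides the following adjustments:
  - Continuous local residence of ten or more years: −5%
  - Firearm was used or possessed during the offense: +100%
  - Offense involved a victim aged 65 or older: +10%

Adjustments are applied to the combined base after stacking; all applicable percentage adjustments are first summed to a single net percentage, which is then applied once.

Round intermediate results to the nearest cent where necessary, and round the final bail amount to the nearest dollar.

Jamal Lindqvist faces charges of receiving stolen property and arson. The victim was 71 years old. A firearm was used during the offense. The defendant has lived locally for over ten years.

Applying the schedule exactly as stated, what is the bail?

Base amounts from the schedule: receiving stolen property $2,500; arson $436,000.
Stacking rule: sum of all bases. $2,500 + $436,000 = $438,500.
Net percentage adjustment: −5% +100% +10% = +105%. $438,500 × 2.05 = $898,925.

$898,925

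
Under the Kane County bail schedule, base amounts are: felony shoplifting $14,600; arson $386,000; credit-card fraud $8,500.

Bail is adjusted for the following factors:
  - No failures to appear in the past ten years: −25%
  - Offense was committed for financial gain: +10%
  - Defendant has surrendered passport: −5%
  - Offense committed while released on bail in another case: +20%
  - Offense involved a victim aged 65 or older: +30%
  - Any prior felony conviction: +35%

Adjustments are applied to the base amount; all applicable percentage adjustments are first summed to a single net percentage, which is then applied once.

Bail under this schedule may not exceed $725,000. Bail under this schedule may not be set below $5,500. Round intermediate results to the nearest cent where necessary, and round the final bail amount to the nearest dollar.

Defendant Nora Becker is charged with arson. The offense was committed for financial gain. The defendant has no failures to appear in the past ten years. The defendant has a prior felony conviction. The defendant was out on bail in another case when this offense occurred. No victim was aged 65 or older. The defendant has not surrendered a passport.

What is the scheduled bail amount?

$540,400

Base amounts from the schedule: arson $386,000.
Single charge. Combined base = $386,000.
Net percentage adjustment: −25% +10% +20% +35% = +40%. $386,000 × 1.4 = $540,400.
$540,400 is within the $725,000 maximum.
$540,400 is at or above the $5,500 minimum.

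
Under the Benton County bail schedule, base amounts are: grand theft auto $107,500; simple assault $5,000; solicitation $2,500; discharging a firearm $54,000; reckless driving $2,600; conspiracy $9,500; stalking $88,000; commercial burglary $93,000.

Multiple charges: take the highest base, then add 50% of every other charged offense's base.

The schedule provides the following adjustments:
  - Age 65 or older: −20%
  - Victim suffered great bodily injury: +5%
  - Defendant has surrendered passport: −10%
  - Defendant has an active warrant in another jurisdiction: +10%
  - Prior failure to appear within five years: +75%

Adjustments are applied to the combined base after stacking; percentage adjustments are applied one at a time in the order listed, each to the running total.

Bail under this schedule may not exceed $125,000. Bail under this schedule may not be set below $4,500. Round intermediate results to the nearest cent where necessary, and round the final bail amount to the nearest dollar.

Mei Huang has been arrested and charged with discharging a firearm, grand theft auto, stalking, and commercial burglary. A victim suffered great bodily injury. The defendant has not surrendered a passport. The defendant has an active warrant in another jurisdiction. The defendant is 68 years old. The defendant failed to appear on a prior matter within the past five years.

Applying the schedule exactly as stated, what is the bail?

Base amounts from the schedule: discharging a firearm $54,000; grand theft auto $107,500; stalking $88,000; commercial burglary $93,000.
Stacking rule: highest base plus 50% of each additional charge. Highest is grand theft auto at $107,500. Additional: $54,000 × 50% = $27,000; $88,000 × 50% = $44,000; $93,000 × 50% = $46,500. Combined base = $107,500 + $117,500 = $225,000.
Age 65 or older (−20%): $225,000 × 0.8 = $180,000.
Victim suffered great bodily injury (+5%): $180,000 × 1.05 = $189,000.
Defendant has an active warrant in another jurisdiction (+10%): $189,000 × 1.1 = $207,900.
Prior failure to appear within five years (+75%): $207,900 × 1.75 = $363,825.
Result $363,825 exceeds the maximum of $125,000; bail is capped at $125,000.
$125,000 is at or above the $4,500 minimum.

$125,000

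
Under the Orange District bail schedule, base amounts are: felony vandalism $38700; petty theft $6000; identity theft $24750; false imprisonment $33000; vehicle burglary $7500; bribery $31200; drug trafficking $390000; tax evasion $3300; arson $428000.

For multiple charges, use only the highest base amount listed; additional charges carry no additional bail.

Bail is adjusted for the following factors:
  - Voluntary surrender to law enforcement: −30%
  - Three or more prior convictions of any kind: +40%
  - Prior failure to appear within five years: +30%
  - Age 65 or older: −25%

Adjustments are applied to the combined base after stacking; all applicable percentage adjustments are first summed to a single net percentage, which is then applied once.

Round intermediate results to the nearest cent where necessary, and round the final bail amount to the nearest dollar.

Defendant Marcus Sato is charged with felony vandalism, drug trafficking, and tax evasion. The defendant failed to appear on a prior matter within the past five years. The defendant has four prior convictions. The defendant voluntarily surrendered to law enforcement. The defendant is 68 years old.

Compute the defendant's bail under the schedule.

Base amounts from the schedule: felony vandalism $38700; drug trafficking $390000; tax evasion $3300.
Stacking rule: use the highest base only. Highest is drug trafficking at $390000. Combined base = $390000.
Net percentage adjustment: −30% +40% +30% −25% = +15%. $390000 × 1.15 = $448500.

$448500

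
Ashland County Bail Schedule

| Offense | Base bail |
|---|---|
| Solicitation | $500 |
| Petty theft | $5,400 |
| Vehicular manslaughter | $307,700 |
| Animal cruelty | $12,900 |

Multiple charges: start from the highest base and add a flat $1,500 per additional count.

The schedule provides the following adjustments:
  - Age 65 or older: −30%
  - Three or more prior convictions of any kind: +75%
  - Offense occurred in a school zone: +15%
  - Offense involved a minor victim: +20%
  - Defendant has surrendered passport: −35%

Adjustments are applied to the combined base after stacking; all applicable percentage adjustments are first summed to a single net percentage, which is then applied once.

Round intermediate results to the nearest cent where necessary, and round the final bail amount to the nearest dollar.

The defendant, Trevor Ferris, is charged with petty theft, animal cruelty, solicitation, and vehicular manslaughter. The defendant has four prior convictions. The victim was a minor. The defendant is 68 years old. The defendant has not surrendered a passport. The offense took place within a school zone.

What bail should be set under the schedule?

Base amounts from the schedule: petty theft $5,400; animal cruelty $12,900; solicitation $500; vehicular manslaughter $307,700.
Stacking rule: highest base plus $1,500 per additional charge. Highest is vehicular manslaughter at $307,700; 3 additional charges → +$4,500. Combined base = $312,200.
Net percentage adjustment: −30% +75% +15% +20% = +80%. $312,200 × 1.8 = $561,960.

$561,960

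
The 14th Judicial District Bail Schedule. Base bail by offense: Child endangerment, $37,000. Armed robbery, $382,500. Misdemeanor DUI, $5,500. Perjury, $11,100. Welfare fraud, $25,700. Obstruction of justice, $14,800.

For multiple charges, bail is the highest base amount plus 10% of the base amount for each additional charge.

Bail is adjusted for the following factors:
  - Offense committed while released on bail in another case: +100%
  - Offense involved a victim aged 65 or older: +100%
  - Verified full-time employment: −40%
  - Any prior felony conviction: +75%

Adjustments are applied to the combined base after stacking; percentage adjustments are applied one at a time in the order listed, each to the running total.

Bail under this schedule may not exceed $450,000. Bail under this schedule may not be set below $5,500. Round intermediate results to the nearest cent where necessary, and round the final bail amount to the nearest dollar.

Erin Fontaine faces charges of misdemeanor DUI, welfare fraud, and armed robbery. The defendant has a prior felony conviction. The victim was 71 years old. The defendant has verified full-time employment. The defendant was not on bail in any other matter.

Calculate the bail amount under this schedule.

$450,000

Base amounts from the schedule: misdemeanor DUI $5,500; welfare fraud $25,700; armed robbery $382,500.
Stacking rule: highest base plus 10% of each additional charge. Highest is armed robbery at $382,500. Additional: $5,500 × 10% = $550; $25,700 × 10% = $2,570. Combined base = $382,500 + $3,120 = $385,620.
Offense involved a victim aged 65 or older (+100%): $385,620 × 2 = $771,240.
Verified full-time employment (−40%): $771,240 × 0.6 = $462,744.
Any prior felony conviction (+75%): $462,744 × 1.75 = $809,802.
Result $809,802 exceeds the maximum of $450,000; bail is capped at $450,000.
$450,000 is at or above the $5,500 minimum.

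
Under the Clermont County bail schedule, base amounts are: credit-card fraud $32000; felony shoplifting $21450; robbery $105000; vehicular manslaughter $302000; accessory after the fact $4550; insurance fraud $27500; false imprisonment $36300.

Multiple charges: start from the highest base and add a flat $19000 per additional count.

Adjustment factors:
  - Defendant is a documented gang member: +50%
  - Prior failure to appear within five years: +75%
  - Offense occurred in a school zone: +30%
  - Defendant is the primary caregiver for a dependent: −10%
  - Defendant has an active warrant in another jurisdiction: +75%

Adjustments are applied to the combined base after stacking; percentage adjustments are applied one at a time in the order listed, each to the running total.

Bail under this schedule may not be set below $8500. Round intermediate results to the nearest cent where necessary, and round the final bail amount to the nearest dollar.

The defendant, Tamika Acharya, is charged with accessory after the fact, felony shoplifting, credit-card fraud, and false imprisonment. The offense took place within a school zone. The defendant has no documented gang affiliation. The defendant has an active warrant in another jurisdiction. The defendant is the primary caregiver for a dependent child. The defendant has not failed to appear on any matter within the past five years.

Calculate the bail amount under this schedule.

$191032

Base amounts from the schedule: accessory after the fact $4550; felony shoplifting $21450; credit-card fraud $32000; false imprisonment $36300.
Stacking rule: highest base plus $19000 per additional charge. Highest is false imprisonment at $36300; 3 additional charges → +$57000. Combined base = $93300.
Offense occurred in a school zone (+30%): $93300 × 1.3 = $121290.
Defendant is the primary caregiver for a dependent (−10%): $121290 × 0.9 = $109161.
Defendant has an active warrant in another jurisdiction (+75%): $109161 × 1.75 = $191031.75.
$191031.75 is at or above the $8500 minimum.
Rounded to the nearest dollar: $191032.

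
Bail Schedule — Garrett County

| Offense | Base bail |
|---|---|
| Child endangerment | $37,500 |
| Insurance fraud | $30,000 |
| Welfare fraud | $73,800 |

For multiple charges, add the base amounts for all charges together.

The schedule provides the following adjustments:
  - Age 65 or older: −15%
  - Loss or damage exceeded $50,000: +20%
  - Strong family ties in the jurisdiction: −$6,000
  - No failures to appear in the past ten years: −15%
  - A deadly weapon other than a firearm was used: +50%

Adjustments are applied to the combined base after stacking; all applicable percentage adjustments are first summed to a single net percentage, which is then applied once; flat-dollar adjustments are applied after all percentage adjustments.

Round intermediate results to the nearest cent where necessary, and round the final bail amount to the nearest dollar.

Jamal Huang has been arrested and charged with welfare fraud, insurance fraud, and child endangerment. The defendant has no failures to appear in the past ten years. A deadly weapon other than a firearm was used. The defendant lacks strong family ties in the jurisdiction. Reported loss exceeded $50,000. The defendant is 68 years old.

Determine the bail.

Base amounts from the schedule: welfare fraud $73,800; insurance fraud $30,000; child endangerment $37,500.
Stacking rule: sum of all bases. $73,800 + $30,000 + $37,500 = $141,300.
Net percentage adjustment: −15% +20% −15% +50% = +40%. $141,300 × 1.4 = $197,820.

$197,820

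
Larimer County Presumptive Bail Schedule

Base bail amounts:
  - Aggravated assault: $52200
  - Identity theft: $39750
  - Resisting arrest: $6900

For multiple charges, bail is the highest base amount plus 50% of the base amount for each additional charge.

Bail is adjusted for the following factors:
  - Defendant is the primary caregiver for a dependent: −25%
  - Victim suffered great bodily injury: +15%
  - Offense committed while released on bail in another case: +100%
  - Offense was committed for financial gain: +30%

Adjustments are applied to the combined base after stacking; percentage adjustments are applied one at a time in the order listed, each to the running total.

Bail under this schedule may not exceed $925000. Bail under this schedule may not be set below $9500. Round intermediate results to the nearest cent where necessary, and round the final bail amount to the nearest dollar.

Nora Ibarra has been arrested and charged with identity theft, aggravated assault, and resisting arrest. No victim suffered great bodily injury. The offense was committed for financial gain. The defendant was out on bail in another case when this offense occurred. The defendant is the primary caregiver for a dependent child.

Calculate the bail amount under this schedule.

Base amounts from the schedule: identity theft $39750; aggravated assault $52200; resisting arrest $6900.
Stacking rule: highest base plus 50% of each additional charge. Highest is aggravated assault at $52200. Additional: $39750 × 50% = $19875; $6900 × 50% = $3450. Combined base = $52200 + $23325 = $75525.
Defendant is the primary caregiver for a dependent (−25%): $75525 × 0.75 = $56643.75.
Offense committed while released on bail in another case (+100%): $56643.75 × 2 = $113287.50.
Offense was committed for financial gain (+30%): $113287.50 × 1.3 = $147273.75.
$147273.75 is within the $925000 maximum.
$147273.75 is at or above the $9500 minimum.
Rounded to the nearest dollar: $147274.

$147274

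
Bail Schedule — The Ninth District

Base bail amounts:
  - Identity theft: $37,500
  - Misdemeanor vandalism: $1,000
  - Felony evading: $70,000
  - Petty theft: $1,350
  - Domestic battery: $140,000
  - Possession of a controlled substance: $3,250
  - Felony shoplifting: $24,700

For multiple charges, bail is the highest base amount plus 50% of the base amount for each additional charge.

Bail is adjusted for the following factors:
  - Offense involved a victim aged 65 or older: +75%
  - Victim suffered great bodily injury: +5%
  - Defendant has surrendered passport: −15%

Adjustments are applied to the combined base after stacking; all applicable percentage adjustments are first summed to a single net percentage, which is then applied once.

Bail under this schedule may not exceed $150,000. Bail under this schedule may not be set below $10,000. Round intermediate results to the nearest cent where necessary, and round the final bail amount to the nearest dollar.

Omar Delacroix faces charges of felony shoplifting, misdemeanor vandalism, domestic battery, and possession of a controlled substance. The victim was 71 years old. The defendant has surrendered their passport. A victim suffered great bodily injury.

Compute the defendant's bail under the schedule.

$150,000

Base amounts from the schedule: felony shoplifting $24,700; misdemeanor vandalism $1,000; domestic battery $140,000; possession of a controlled substance $3,250.
Stacking rule: highest base plus 50% of each additional charge. Highest is domestic battery at $140,000. Additional: $24,700 × 50% = $12,350; $1,000 × 50% = $500; $3,250 × 50% = $1,625. Combined base = $140,000 + $14,475 = $154,475.
Net percentage adjustment: +75% +5% −15% = +65%. $154,475 × 1.65 = $254,883.75.
Result $254,883.75 exceeds the maximum of $150,000; bail is capped at $150,000.
$150,000 is at or above the $10,000 minimum.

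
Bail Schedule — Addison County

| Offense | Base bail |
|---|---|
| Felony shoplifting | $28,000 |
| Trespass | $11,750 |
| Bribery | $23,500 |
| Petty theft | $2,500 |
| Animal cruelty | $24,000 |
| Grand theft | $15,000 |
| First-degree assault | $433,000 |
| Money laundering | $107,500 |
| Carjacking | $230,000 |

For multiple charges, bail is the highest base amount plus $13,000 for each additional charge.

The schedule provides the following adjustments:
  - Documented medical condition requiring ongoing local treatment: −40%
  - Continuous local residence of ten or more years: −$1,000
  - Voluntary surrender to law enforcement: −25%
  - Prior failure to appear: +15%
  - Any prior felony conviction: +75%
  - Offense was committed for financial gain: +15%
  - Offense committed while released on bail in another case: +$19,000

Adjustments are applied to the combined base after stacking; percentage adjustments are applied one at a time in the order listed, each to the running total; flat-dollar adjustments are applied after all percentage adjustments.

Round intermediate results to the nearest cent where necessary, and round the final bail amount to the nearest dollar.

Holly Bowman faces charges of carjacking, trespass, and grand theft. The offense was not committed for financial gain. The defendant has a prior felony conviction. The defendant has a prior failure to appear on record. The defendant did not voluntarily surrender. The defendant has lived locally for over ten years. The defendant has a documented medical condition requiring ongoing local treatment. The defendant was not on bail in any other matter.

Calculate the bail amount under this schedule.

$308,120

Base amounts from the schedule: carjacking $230,000; trespass $11,750; grand theft $15,000.
Stacking rule: highest base plus $13,000 per additional charge. Highest is carjacking at $230,000; 2 additional charges → +$26,000. Combined base = $256,000.
Documented medical condition requiring ongoing local treatment (−40%): $256,000 × 0.6 = $153,600.
Prior failure to appear (+15%): $153,600 × 1.15 = $176,640.
Any prior felony conviction (+75%): $176,640 × 1.75 = $309,120.
Continuous local residence of ten or more years (−$1,000 flat): $309,120 − $1,000 = $308,120.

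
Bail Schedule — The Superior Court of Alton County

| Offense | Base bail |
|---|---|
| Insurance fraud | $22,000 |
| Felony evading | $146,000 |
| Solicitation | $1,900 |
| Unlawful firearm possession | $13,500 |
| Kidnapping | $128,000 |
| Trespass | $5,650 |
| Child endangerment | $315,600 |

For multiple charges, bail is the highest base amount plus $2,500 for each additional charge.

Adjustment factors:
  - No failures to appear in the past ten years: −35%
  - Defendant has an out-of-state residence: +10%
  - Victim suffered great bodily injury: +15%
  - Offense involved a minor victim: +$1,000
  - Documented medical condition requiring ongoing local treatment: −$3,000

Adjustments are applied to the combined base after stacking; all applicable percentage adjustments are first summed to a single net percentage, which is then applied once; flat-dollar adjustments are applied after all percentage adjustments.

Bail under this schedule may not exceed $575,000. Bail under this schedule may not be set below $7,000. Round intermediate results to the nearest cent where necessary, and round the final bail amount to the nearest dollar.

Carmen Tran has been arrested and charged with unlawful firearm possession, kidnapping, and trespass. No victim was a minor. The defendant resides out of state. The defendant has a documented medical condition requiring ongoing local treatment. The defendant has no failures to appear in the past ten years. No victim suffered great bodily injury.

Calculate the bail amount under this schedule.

$96,750

Base amounts from the schedule: unlawful firearm possession $13,500; kidnapping $128,000; trespass $5,650.
Stacking rule: highest base plus $2,500 per additional charge. Highest is kidnapping at $128,000; 2 additional charges → +$5,000. Combined base = $133,000.
Net percentage adjustment: −35% +10% = −25%. $133,000 × 0.75 = $99,750.
Documented medical condition requiring ongoing local treatment (−$3,000 flat): $99,750 − $3,000 = $96,750.
$96,750 is within the $575,000 maximum.
$96,750 is at or above the $7,000 minimum.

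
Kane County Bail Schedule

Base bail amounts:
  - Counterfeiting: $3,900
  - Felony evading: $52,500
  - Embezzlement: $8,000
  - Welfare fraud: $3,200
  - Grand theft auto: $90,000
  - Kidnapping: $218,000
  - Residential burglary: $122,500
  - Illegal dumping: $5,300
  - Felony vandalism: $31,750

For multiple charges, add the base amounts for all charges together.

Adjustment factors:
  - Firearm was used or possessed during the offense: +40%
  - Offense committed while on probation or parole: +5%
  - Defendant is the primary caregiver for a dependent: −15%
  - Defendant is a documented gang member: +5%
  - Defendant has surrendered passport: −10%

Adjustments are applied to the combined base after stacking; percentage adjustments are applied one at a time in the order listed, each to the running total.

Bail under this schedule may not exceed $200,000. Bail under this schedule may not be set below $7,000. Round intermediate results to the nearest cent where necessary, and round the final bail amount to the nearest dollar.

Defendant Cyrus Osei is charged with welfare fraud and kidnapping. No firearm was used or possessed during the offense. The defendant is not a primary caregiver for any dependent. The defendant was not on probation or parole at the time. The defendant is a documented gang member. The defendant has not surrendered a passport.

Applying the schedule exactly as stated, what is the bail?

$200,000

Base amounts from the schedule: welfare fraud $3,200; kidnapping $218,000.
Stacking rule: sum of all bases. $3,200 + $218,000 = $221,200.
Defendant is a documented gang member (+5%): $221,200 × 1.05 = $232,260.
Result $232,260 exceeds the maximum of $200,000; bail is capped at $200,000.
$200,000 is at or above the $7,000 minimum.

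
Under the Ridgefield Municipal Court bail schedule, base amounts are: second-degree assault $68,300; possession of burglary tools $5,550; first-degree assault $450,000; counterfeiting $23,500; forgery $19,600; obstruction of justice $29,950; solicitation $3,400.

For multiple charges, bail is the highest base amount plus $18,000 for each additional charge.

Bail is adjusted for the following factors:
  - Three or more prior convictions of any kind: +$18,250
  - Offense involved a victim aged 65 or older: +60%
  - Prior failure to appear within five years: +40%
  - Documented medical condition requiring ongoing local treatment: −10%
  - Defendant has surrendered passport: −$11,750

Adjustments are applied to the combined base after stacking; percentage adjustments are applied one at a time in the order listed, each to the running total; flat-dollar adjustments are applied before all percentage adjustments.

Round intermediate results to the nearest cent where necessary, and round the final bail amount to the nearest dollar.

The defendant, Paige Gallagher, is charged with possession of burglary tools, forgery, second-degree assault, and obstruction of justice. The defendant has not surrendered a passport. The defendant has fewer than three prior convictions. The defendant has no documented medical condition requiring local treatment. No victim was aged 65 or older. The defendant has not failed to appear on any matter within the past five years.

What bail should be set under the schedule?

Base amounts from the schedule: possession of burglary tools $5,550; forgery $19,600; second-degree assault $68,300; obstruction of justice $29,950.
Stacking rule: highest base plus $18,000 per additional charge. Highest is second-degree assault at $68,300; 3 additional charges → +$54,000. Combined base = $122,300.
No adjustment factors apply to this defendant.

$122,300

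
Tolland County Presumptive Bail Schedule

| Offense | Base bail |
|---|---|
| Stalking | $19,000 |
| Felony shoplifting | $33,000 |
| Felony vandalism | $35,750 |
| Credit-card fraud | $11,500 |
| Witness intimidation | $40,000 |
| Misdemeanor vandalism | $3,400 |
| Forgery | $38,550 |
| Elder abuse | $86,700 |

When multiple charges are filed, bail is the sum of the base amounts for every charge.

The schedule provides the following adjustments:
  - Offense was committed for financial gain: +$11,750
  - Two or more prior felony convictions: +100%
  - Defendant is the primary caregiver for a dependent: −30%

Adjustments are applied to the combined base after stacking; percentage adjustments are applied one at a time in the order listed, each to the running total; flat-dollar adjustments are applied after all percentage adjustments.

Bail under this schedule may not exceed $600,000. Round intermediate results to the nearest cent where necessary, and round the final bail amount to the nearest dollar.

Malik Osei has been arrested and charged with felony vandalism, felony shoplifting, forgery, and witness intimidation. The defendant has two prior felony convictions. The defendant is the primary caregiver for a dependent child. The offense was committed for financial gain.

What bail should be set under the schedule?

Base amounts from the schedule: felony vandalism $35,750; felony shoplifting $33,000; forgery $38,550; witness intimidation $40,000.
Stacking rule: sum of all bases. $35,750 + $33,000 + $38,550 + $40,000 = $147,300.
Two or more prior felony convictions (+100%): $147,300 × 2 = $294,600.
Defendant is the primary caregiver for a dependent (−30%): $294,600 × 0.7 = $206,220.
Offense was committed for financial gain (+$11,750 flat): $206,220 + $11,750 = $217,970.
$217,970 is within the $600,000 maximum.

$217,970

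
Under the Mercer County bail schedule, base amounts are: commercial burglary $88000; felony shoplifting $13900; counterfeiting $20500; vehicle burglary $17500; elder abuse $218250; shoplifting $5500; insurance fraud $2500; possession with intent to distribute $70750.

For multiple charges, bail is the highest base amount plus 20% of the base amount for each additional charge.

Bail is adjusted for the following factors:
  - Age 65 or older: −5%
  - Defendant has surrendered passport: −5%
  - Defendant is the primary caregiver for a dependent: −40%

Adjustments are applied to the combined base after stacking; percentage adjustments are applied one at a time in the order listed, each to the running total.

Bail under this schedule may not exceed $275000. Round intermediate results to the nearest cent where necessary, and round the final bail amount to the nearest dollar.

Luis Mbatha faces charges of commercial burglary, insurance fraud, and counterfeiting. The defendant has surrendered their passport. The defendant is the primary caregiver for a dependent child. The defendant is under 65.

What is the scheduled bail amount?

$52782

Base amounts from the schedule: commercial burglary $88000; insurance fraud $2500; counterfeiting $20500.
Stacking rule: highest base plus 20% of each additional charge. Highest is commercial burglary at $88000. Additional: $2500 × 20% = $500; $20500 × 20% = $4100. Combined base = $88000 + $4600 = $92600.
Defendant has surrendered passport (−5%): $92600 × 0.95 = $87970.
Defendant is the primary caregiver for a dependent (−40%): $87970 × 0.6 = $52782.
$52782 is within the $275000 maximum.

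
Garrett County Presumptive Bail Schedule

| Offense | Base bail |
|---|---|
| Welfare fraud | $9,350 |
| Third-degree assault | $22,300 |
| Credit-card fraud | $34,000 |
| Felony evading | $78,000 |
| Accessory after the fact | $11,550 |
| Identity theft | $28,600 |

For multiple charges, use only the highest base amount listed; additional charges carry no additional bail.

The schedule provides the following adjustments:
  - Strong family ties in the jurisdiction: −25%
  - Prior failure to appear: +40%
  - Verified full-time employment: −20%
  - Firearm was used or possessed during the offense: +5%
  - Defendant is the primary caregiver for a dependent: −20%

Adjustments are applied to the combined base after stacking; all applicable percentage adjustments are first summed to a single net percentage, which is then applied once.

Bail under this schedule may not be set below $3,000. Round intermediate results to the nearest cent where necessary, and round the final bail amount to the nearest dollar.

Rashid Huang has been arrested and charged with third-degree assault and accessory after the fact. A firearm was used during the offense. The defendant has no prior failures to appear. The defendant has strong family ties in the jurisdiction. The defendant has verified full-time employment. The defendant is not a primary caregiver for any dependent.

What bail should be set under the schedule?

Base amounts from the schedule: third-degree assault $22,300; accessory after the fact $11,550.
Stacking rule: use the highest base only. Highest is third-degree assault at $22,300. Combined base = $22,300.
Net percentage adjustment: −25% −20% +5% = −40%. $22,300 × 0.6 = $13,380.
$13,380 is at or above the $3,000 minimum.

$13,380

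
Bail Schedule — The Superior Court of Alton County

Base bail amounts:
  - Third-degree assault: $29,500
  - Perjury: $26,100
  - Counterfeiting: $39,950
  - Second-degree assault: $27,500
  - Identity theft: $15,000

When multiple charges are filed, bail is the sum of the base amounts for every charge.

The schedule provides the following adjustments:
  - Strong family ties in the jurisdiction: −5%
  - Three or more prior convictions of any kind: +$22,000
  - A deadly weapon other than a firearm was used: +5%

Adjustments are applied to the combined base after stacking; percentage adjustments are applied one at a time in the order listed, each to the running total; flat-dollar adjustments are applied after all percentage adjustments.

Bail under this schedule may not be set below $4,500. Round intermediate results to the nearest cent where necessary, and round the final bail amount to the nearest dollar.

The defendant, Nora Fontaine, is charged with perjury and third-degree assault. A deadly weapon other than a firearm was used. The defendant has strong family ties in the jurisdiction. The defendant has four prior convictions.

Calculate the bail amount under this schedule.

$77,461

Base amounts from the schedule: perjury $26,100; third-degree assault $29,500.
Stacking rule: sum of all bases. $26,100 + $29,500 = $55,600.
Strong family ties in the jurisdiction (−5%): $55,600 × 0.95 = $52,820.
A deadly weapon other than a firearm was used (+5%): $52,820 × 1.05 = $55,461.
Three or more prior convictions of any kind (+$22,000 flat): $55,461 + $22,000 = $77,461.
$77,461 is at or above the $4,500 minimum.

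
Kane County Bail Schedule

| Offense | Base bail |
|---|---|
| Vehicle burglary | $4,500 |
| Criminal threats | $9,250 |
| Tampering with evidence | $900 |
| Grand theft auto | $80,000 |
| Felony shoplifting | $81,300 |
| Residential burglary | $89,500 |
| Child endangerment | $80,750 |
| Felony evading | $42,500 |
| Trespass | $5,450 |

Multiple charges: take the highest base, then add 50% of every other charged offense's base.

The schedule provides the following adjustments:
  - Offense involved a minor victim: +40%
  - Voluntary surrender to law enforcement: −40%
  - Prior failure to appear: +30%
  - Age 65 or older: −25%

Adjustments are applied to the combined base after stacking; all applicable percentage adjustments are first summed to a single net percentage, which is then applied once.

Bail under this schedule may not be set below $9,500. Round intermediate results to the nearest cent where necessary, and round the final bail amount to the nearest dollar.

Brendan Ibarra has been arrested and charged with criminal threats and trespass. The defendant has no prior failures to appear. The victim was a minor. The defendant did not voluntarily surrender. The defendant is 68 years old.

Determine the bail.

Base amounts from the schedule: criminal threats $9,250; trespass $5,450.
Stacking rule: highest base plus 50% of each additional charge. Highest is criminal threats at $9,250. Additional: $5,450 × 50% = $2,725. Combined base = $9,250 + $2,725 = $11,975.
Net percentage adjustment: +40% −25% = +15%. $11,975 × 1.15 = $13,771.25.
$13,771.25 is at or above the $9,500 minimum.
Rounded to the nearest dollar: $13,771.

$13,771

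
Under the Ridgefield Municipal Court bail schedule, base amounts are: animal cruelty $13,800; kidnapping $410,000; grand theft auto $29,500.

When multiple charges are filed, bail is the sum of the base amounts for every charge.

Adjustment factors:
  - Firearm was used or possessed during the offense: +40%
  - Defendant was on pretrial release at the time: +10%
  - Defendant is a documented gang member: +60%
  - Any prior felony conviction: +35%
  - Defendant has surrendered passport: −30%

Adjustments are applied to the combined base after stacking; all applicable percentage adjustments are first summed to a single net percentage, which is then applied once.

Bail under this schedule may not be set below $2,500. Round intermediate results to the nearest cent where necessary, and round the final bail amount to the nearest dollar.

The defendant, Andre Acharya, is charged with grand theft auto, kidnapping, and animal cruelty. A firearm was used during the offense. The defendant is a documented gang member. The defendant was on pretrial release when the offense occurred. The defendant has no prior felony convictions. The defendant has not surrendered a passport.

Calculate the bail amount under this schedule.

$951,930

Base amounts from the schedule: grand theft auto $29,500; kidnapping $410,000; animal cruelty $13,800.
Stacking rule: sum of all bases. $29,500 + $410,000 + $13,800 = $453,300.
Net percentage adjustment: +40% +10% +60% = +110%. $453,300 × 2.1 = $951,930.
$951,930 is at or above the $2,500 minimum.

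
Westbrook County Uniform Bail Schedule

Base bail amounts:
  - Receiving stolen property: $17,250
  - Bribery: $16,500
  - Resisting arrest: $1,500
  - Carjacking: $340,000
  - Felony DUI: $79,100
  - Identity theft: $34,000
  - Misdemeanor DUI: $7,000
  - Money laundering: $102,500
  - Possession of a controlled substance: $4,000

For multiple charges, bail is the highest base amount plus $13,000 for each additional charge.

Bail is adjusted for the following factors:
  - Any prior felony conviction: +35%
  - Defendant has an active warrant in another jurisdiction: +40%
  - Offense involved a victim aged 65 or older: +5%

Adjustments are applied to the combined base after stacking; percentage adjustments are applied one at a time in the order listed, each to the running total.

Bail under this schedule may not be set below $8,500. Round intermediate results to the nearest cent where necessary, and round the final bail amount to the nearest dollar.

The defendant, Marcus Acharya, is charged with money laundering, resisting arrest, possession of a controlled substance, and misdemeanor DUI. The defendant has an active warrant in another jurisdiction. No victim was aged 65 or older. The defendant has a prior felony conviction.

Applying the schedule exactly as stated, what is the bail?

$267,435

Base amounts from the schedule: money laundering $102,500; resisting arrest $1,500; possession of a controlled substance $4,000; misdemeanor DUI $7,000.
Stacking rule: highest base plus $13,000 per additional charge. Highest is money laundering at $102,500; 3 additional charges → +$39,000. Combined base = $141,500.
Any prior felony conviction (+35%): $141,500 × 1.35 = $191,025.
Defendant has an active warrant in another jurisdiction (+40%): $191,025 × 1.4 = $267,435.
$267,435 is at or above the $8,500 minimum.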